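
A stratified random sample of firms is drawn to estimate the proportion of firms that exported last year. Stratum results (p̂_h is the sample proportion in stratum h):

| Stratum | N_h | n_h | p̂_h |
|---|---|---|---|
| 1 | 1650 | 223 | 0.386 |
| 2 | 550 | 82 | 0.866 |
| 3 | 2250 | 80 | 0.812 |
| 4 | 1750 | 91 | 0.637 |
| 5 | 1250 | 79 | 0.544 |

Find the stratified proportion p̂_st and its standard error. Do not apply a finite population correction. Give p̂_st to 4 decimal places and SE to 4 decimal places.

p̂_st ≈ 0.6356, SE ≈ 0.0216

N = 7450; stratum weights W_h = N_h/N.
p̂_st = Σ W_h p̂_h = (1650·0.386 + 550·0.866 + 2250·0.812 + 1750·0.637 + 1250·0.544)/7450 = 0.63556
V̂(p̂_st) = Σ W_h² p̂_h(1−p̂_h)/(n_h−1):
  stratum 1: (1650/7450)²·0.386·0.614/222 = 5.2367e-05
  stratum 2: (550/7450)²·0.866·0.134/81 = 7.80819e-06
  stratum 3: (2250/7450)²·0.812·0.188/79 = 0.000176254
  stratum 4: (1750/7450)²·0.637·0.363/90 = 0.000141764
  stratum 5: (1250/7450)²·0.544·0.456/78 = 8.95317e-05
V̂(p̂_st) = 0.000467725; SE = √V̂ = 0.021627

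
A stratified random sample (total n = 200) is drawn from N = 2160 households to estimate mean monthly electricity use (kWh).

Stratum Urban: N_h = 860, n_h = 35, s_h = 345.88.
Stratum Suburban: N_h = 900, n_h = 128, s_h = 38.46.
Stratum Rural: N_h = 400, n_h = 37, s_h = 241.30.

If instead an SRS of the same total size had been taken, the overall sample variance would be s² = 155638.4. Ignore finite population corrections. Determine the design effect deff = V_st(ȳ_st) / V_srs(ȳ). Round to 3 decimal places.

V̂(ȳ_st) = Σ W_h² s_h²/n_h, with W_h = N_h/N and N = 2160:
  stratum Urban: (860/2160)²·345.88²/35 = 541.841
  stratum Suburban: (900/2160)²·38.46²/128 = 2.00625
  stratum Rural: (400/2160)²·241.30²/37 = 53.9666
V_st = 597.814
V_srs = s²/n = 155638.4/200 = 778.192
deff = V_st / V_srs = 597.814/778.192 = 0.7682

deff ≈ 0.768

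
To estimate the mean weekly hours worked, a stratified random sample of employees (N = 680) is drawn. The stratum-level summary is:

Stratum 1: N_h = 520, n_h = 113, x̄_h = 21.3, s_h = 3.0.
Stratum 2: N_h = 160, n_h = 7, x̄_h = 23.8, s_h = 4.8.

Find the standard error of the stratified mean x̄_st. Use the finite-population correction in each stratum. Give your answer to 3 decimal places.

SE(x̄_st) ≈ 0.459

V̂(x̄_st) = Σ W_h² (1 − n_h/N_h) s_h²/n_h, with W_h = N_h/N and N = 680:
  stratum 1: (520/680)²·(1 − 113/520)·3.0²/113 = 0.0364539
  stratum 2: (160/680)²·(1 − 7/160)·4.8²/7 = 0.174252
V̂(x̄_st) = 0.210706
SE(x̄_st) = √0.210706 = 0.459027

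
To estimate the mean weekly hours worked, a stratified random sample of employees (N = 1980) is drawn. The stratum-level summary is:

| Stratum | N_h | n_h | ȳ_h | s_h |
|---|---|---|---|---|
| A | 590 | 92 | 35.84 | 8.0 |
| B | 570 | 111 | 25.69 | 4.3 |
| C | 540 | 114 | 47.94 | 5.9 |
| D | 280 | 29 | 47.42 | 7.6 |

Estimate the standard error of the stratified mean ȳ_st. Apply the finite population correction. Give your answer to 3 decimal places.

SE(ȳ_st) ≈ 0.342

V̂(ȳ_st) = Σ W_h² (1 − n_h/N_h) s_h²/n_h, with W_h = N_h/N and N = 1980:
  stratum A: (590/1980)²·(1 − 92/590)·8.0²/92 = 0.0521366
  stratum B: (570/1980)²·(1 − 111/570)·4.3²/111 = 0.0111166
  stratum C: (540/1980)²·(1 − 114/540)·5.9²/114 = 0.0179173
  stratum D: (280/1980)²·(1 − 29/280)·7.6²/29 = 0.0357051
V̂(ȳ_st) = 0.116876
SE(ȳ_st) = √0.116876 = 0.341871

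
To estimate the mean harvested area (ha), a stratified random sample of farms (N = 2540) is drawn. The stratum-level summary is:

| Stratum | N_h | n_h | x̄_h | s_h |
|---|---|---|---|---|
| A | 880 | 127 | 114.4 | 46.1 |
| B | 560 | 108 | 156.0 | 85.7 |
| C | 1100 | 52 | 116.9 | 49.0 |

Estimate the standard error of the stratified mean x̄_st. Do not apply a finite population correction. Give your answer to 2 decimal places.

SE(x̄_st) ≈ 3.74

V̂(x̄_st) = Σ W_h² s_h²/n_h, with W_h = N_h/N and N = 2540:
  stratum A: (880/2540)²·46.1²/127 = 2.00861
  stratum B: (560/2540)²·85.7²/108 = 3.30557
  stratum C: (1100/2540)²·49.0²/52 = 8.65978
V̂(x̄_st) = 13.974
SE(x̄_st) = √13.974 = 3.73818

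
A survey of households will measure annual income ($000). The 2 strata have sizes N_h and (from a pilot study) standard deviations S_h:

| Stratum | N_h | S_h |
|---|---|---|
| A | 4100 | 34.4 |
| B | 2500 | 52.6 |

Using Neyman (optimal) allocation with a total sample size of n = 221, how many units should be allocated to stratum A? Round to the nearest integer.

Neyman allocation: n_h = n · N_h S_h / Σ N_i S_i, with n = 221.
  stratum A: N_h·S_h = 4100·34.4 = 141040.00
  stratum B: N_h·S_h = 2500·52.6 = 131500.00
Σ N_h S_h = 272540.00
n for stratum A = 221·141040.00/272540.00 = 114.368 → 114

114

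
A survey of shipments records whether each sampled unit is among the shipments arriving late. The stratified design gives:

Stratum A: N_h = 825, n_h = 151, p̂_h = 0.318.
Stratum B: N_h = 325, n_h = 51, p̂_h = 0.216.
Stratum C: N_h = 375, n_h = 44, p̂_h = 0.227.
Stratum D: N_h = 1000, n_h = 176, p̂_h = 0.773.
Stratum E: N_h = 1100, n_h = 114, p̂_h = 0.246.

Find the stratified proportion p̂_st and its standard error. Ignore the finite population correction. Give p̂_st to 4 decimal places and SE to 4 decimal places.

p̂_st ≈ 0.4031, SE ≈ 0.0193

N = 3625; stratum weights W_h = N_h/N.
p̂_st = Σ W_h p̂_h = (825·0.318 + 325·0.216 + 375·0.227 + 1000·0.773 + 1100·0.246)/3625 = 0.40311
V̂(p̂_st) = Σ W_h² p̂_h(1−p̂_h)/(n_h−1):
  stratum A: (825/3625)²·0.318·0.682/150 = 7.4888e-05
  stratum B: (325/3625)²·0.216·0.784/50 = 2.72239e-05
  stratum C: (375/3625)²·0.227·0.773/43 = 4.367e-05
  stratum D: (1000/3625)²·0.773·0.227/175 = 7.63047e-05
  stratum E: (1100/3625)²·0.246·0.754/113 = 0.000151146
V̂(p̂_st) = 0.000373233; SE = √V̂ = 0.0193192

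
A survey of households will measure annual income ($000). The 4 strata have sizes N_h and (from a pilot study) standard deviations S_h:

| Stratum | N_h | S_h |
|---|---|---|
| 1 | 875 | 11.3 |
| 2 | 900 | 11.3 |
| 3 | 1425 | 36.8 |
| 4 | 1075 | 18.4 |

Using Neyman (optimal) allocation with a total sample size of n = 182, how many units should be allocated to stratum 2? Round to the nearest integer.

Neyman allocation: n_h = n · N_h S_h / Σ N_i S_i, with n = 182.
  stratum 1: N_h·S_h = 875·11.3 = 9887.50
  stratum 2: N_h·S_h = 900·11.3 = 10170.00
  stratum 3: N_h·S_h = 1425·36.8 = 52440.00
  stratum 4: N_h·S_h = 1075·18.4 = 19780.00
Σ N_h S_h = 92277.50
n for stratum 2 = 182·10170.00/92277.50 = 20.058 → 20

20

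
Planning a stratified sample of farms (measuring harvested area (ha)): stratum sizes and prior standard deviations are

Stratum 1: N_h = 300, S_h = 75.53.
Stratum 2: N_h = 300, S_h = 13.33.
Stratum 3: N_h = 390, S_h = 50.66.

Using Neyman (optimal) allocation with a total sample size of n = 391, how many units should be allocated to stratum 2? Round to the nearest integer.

34

Neyman allocation: n_h = n · N_h S_h / Σ N_i S_i, with n = 391.
  stratum 1: N_h·S_h = 300·75.53 = 22659.00
  stratum 2: N_h·S_h = 300·13.33 = 3999.00
  stratum 3: N_h·S_h = 390·50.66 = 19757.40
Σ N_h S_h = 46415.40
n for stratum 2 = 391·3999.00/46415.40 = 33.687 → 34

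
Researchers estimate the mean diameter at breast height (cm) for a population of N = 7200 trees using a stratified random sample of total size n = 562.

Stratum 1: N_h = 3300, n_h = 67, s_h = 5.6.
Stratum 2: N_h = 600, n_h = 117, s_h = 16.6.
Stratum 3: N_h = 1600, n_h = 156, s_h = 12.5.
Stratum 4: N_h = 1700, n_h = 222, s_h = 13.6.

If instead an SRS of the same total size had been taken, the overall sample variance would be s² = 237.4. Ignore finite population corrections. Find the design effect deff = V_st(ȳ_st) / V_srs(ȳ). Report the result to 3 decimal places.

V̂(ȳ_st) = Σ W_h² s_h²/n_h, with W_h = N_h/N and N = 7200:
  stratum 1: (3300/7200)²·5.6²/67 = 0.098325
  stratum 2: (600/7200)²·16.6²/117 = 0.0163557
  stratum 3: (1600/7200)²·12.5²/156 = 0.0494619
  stratum 4: (1700/7200)²·13.6²/222 = 0.046447
V_st = 0.21059
V_srs = s²/n = 237.4/562 = 0.42242
deff = V_st / V_srs = 0.21059/0.42242 = 0.4985

deff ≈ 0.499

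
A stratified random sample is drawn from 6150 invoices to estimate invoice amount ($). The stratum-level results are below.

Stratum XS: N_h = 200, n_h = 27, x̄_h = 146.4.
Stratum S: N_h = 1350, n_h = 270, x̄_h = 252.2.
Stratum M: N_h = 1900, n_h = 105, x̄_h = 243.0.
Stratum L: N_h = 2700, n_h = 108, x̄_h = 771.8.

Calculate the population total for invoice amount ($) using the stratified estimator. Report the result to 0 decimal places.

τ̂_st ≈ 2915310

τ̂_st = Σ N_h x̄_h = 200·146.4 + 1350·252.2 + 1900·243.0 + 2700·771.8 = 2915310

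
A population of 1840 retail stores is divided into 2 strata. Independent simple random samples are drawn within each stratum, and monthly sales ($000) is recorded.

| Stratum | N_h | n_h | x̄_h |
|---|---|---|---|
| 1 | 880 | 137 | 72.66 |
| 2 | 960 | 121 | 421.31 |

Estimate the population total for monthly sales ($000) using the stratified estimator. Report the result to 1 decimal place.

τ̂_st = Σ N_h x̄_h = 880·72.66 + 960·421.31 = 468398.4

τ̂_st ≈ 468398.4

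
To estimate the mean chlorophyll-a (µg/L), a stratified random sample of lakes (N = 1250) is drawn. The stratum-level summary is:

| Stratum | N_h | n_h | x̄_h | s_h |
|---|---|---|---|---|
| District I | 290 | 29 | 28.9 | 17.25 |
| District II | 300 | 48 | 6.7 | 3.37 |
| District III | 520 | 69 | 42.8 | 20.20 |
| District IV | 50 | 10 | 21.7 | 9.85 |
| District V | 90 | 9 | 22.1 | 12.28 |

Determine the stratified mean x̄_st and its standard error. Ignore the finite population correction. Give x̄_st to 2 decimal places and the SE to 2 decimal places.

x̄_st = Σ W_h x̄_h = (290·28.9 + 300·6.7 + 520·42.8 + 50·21.7 + 90·22.1)/1250 = 28.57680
V̂(x̄_st) = Σ W_h² s_h²/n_h, with W_h = N_h/N and N = 1250:
  stratum District I: (290/1250)²·17.25²/29 = 0.552276
  stratum District II: (300/1250)²·3.37²/48 = 0.0136283
  stratum District III: (520/1250)²·20.20²/69 = 1.02339
  stratum District IV: (50/1250)²·9.85²/10 = 0.0155236
  stratum District V: (90/1250)²·12.28²/9 = 0.0868599
V̂(x̄_st) = 1.69168
SE(x̄_st) = √1.69168 = 1.30064

x̄_st ≈ 28.58, SE ≈ 1.30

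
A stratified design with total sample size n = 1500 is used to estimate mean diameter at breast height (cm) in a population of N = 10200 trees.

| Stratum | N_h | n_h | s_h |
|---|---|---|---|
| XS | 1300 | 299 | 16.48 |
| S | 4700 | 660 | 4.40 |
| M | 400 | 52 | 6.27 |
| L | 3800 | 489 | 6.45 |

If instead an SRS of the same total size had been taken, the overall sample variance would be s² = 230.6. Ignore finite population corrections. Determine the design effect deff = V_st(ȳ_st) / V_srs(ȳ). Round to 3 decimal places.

deff ≈ 0.221

V̂(ȳ_st) = Σ W_h² s_h²/n_h, with W_h = N_h/N and N = 10200:
  stratum XS: (1300/10200)²·16.48²/299 = 0.0147547
  stratum S: (4700/10200)²·4.40²/660 = 0.00622812
  stratum M: (400/10200)²·6.27²/52 = 0.00116266
  stratum L: (3800/10200)²·6.45²/489 = 0.011808
V_st = 0.0339535
V_srs = s²/n = 230.6/1500 = 0.153733
deff = V_st / V_srs = 0.0339535/0.153733 = 0.2209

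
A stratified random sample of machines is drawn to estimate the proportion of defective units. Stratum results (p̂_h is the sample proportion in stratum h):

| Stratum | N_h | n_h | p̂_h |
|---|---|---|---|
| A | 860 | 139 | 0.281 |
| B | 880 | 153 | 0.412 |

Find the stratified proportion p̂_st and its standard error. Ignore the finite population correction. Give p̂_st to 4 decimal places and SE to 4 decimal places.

N = 1740; stratum weights W_h = N_h/N.
p̂_st = Σ W_h p̂_h = (860·0.281 + 880·0.412)/1740 = 0.34725
V̂(p̂_st) = Σ W_h² p̂_h(1−p̂_h)/(n_h−1):
  stratum A: (860/1740)²·0.281·0.719/138 = 0.000357647
  stratum B: (880/1740)²·0.412·0.588/152 = 0.00040766
V̂(p̂_st) = 0.000765307; SE = √V̂ = 0.0276642

p̂_st ≈ 0.3473, SE ≈ 0.0277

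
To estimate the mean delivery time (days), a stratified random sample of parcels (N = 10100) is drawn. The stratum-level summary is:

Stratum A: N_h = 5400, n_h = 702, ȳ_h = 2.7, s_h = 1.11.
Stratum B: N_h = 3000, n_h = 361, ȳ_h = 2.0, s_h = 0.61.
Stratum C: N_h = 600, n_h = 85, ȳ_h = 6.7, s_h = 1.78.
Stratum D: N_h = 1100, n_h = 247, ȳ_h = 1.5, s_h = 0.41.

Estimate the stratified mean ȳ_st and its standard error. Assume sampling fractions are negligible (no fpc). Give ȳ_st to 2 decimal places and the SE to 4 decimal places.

ȳ_st = Σ W_h ȳ_h = (5400·2.7 + 3000·2.0 + 600·6.7 + 1100·1.5)/10100 = 2.59901
V̂(ȳ_st) = Σ W_h² s_h²/n_h, with W_h = N_h/N and N = 10100:
  stratum A: (5400/10100)²·1.11²/702 = 0.000501711
  stratum B: (3000/10100)²·0.61²/361 = 9.09394e-05
  stratum C: (600/10100)²·1.78²/85 = 0.000131547
  stratum D: (1100/10100)²·0.41²/247 = 8.0726e-06
V̂(ȳ_st) = 0.00073227
SE(ȳ_st) = √0.00073227 = 0.0270605

ȳ_st ≈ 2.60, SE ≈ 0.0271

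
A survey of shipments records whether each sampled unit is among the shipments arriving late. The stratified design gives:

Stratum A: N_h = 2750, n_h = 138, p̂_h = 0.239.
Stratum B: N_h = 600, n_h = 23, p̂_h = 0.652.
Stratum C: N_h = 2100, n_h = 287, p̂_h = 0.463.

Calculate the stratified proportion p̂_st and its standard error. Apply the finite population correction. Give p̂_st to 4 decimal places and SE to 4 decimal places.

N = 5450; stratum weights W_h = N_h/N.
p̂_st = Σ W_h p̂_h = (2750·0.239 + 600·0.652 + 2100·0.463)/5450 = 0.37078
V̂(p̂_st) = Σ W_h² (1 − n_h/N_h) p̂_h(1−p̂_h)/(n_h−1):
  stratum A: (2750/5450)²·(1 − 138/2750)·0.239·0.761/137 = 0.000321052
  stratum B: (600/5450)²·(1 − 23/600)·0.652·0.348/22 = 0.000120209
  stratum C: (2100/5450)²·(1 − 287/2100)·0.463·0.537/286 = 0.000111433
V̂(p̂_st) = 0.000552694; SE = √V̂ = 0.0235094

p̂_st ≈ 0.3708, SE ≈ 0.0235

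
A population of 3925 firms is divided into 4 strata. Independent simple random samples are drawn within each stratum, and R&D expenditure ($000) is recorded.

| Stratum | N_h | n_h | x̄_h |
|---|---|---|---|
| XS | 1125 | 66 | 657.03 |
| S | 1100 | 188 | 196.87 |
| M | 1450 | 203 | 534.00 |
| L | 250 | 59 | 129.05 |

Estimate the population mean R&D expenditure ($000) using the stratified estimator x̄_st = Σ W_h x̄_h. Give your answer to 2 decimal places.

x̄_st ≈ 448.99

N = Σ N_h = 3925. Stratum weights W_h = N_h/N.
x̄_st = (1125·657.03 + 1100·196.87 + 1450·534.00 + 250·129.05) / 3925 = 448.9881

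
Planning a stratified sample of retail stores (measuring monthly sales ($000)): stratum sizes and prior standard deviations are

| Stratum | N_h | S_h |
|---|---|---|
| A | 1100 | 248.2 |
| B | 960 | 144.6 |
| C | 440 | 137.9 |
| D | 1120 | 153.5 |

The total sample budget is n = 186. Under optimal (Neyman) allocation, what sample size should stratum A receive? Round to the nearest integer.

Neyman allocation: n_h = n · N_h S_h / Σ N_i S_i, with n = 186.
  stratum A: N_h·S_h = 1100·248.2 = 273020.00
  stratum B: N_h·S_h = 960·144.6 = 138816.00
  stratum C: N_h·S_h = 440·137.9 = 60676.00
  stratum D: N_h·S_h = 1120·153.5 = 171920.00
Σ N_h S_h = 644432.00
n for stratum A = 186·273020.00/644432.00 = 78.801 → 79

79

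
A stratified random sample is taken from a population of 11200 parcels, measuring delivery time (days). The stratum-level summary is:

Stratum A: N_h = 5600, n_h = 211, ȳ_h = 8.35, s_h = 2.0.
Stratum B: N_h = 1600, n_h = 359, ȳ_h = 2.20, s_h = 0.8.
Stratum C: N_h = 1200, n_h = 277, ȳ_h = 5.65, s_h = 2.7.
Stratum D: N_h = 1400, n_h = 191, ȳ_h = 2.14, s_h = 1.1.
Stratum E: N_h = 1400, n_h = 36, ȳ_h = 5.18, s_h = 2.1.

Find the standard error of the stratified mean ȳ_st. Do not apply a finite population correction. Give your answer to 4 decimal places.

SE(ȳ_st) ≈ 0.0842

V̂(ȳ_st) = Σ W_h² s_h²/n_h, with W_h = N_h/N and N = 11200:
  stratum A: (5600/11200)²·2.0²/211 = 0.00473934
  stratum B: (1600/11200)²·0.8²/359 = 3.63822e-05
  stratum C: (1200/11200)²·2.7²/277 = 0.000302116
  stratum D: (1400/11200)²·1.1²/191 = 9.89856e-05
  stratum E: (1400/11200)²·2.1²/36 = 0.00191406
V̂(ȳ_st) = 0.00709088
SE(ȳ_st) = √0.00709088 = 0.0842074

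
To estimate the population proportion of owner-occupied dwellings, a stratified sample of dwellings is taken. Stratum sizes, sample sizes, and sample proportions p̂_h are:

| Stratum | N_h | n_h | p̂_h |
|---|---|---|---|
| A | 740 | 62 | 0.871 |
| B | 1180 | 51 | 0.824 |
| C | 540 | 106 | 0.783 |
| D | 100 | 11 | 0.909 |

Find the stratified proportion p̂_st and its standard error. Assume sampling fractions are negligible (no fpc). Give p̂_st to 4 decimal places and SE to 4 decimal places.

p̂_st ≈ 0.8323, SE ≈ 0.0292

N = 2560; stratum weights W_h = N_h/N.
p̂_st = Σ W_h p̂_h = (740·0.871 + 1180·0.824 + 540·0.783 + 100·0.909)/2560 = 0.83226
V̂(p̂_st) = Σ W_h² p̂_h(1−p̂_h)/(n_h−1):
  stratum A: (740/2560)²·0.871·0.129/61 = 0.000153908
  stratum B: (1180/2560)²·0.824·0.176/50 = 0.000616246
  stratum C: (540/2560)²·0.783·0.217/105 = 7.20012e-05
  stratum D: (100/2560)²·0.909·0.091/10 = 1.26219e-05
V̂(p̂_st) = 0.000854777; SE = √V̂ = 0.0292366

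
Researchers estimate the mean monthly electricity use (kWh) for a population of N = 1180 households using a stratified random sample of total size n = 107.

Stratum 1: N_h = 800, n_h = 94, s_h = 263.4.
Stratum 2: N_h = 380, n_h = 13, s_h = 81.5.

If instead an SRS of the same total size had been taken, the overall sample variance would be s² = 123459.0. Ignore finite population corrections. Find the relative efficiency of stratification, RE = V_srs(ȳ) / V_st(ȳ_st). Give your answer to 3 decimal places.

RE ≈ 2.942

V̂(ȳ_st) = Σ W_h² s_h²/n_h, with W_h = N_h/N and N = 1180:
  stratum 1: (800/1180)²·263.4²/94 = 339.25
  stratum 2: (380/1180)²·81.5²/13 = 52.9877
V_st = 392.238
V_srs = s²/n = 123459.0/107 = 1153.82
Relative efficiency = V_srs / V_st = 1153.82/392.238 = 2.9416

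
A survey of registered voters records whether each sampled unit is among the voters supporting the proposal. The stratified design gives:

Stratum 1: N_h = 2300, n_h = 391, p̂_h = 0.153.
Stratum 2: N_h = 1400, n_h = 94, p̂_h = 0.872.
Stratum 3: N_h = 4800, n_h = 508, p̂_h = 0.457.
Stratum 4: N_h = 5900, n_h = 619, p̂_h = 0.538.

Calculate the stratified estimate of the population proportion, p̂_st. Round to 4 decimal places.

p̂_st ≈ 0.4820

N = 14400; stratum weights W_h = N_h/N.
p̂_st = Σ W_h p̂_h = (2300·0.153 + 1400·0.872 + 4800·0.457 + 5900·0.538)/14400 = 0.48198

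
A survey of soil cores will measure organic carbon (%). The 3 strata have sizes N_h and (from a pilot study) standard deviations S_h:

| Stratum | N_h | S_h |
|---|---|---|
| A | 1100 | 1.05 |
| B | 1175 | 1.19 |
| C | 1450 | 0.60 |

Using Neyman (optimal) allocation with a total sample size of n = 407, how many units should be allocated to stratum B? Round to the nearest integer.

166

Neyman allocation: n_h = n · N_h S_h / Σ N_i S_i, with n = 407.
  stratum A: N_h·S_h = 1100·1.05 = 1155.00
  stratum B: N_h·S_h = 1175·1.19 = 1398.25
  stratum C: N_h·S_h = 1450·0.60 = 870.00
Σ N_h S_h = 3423.25
n for stratum B = 407·1398.25/3423.25 = 166.242 → 166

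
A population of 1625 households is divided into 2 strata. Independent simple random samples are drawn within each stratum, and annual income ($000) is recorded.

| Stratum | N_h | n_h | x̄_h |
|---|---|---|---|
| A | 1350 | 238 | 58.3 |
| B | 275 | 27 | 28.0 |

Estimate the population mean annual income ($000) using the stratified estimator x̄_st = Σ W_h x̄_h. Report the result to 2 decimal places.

x̄_st ≈ 53.17

N = Σ N_h = 1625. Stratum weights W_h = N_h/N.
x̄_st = (1350·58.3 + 275·28.0) / 1625 = 53.1723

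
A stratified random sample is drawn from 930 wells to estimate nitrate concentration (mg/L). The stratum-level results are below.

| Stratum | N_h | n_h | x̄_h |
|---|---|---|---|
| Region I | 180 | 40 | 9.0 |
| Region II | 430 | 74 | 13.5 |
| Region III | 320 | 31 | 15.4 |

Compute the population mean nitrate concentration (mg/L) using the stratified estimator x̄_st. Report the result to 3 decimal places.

N = Σ N_h = 930. Stratum weights W_h = N_h/N.
x̄_st = (180·9.0 + 430·13.5 + 320·15.4) / 930 = 13.28280

x̄_st ≈ 13.283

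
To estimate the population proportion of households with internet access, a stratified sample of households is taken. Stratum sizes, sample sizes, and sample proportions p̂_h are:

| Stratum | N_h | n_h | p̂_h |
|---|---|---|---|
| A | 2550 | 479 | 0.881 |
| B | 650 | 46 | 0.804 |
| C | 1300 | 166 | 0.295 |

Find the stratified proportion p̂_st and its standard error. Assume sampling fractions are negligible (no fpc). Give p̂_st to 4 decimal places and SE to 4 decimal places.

p̂_st ≈ 0.7006, SE ≈ 0.0158

N = 4500; stratum weights W_h = N_h/N.
p̂_st = Σ W_h p̂_h = (2550·0.881 + 650·0.804 + 1300·0.295)/4500 = 0.70059
V̂(p̂_st) = Σ W_h² p̂_h(1−p̂_h)/(n_h−1):
  stratum A: (2550/4500)²·0.881·0.119/478 = 7.04288e-05
  stratum B: (650/4500)²·0.804·0.196/45 = 7.30636e-05
  stratum C: (1300/4500)²·0.295·0.705/165 = 0.000105193
V̂(p̂_st) = 0.000248686; SE = √V̂ = 0.0157698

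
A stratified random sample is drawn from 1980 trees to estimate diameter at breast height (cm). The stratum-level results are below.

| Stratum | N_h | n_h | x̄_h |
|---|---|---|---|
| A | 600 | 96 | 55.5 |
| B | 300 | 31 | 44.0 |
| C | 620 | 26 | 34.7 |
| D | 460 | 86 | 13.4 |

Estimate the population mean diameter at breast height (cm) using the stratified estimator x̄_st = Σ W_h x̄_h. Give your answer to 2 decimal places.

x̄_st ≈ 37.46

N = Σ N_h = 1980. Stratum weights W_h = N_h/N.
x̄_st = (600·55.5 + 300·44.0 + 620·34.7 + 460·13.4) / 1980 = 37.4636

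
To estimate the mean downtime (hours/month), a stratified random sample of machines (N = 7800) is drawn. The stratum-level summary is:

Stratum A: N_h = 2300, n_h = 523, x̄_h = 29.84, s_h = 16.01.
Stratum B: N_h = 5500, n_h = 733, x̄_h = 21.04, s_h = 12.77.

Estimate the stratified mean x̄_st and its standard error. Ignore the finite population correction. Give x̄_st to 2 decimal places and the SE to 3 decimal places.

x̄_st = Σ W_h x̄_h = (2300·29.84 + 5500·21.04)/7800 = 23.63487
V̂(x̄_st) = Σ W_h² s_h²/n_h, with W_h = N_h/N and N = 7800:
  stratum A: (2300/7800)²·16.01²/523 = 0.0426135
  stratum B: (5500/7800)²·12.77²/733 = 0.110615
V̂(x̄_st) = 0.153229
SE(x̄_st) = √0.153229 = 0.391444

x̄_st ≈ 23.63, SE ≈ 0.391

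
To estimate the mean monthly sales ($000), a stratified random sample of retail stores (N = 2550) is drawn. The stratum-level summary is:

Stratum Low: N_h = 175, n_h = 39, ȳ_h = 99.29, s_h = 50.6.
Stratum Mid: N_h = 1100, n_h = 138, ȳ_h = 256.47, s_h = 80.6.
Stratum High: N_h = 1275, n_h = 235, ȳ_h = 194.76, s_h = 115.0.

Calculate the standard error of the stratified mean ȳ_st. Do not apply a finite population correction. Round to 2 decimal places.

V̂(ȳ_st) = Σ W_h² s_h²/n_h, with W_h = N_h/N and N = 2550:
  stratum Low: (175/2550)²·50.6²/39 = 0.309195
  stratum Mid: (1100/2550)²·80.6²/138 = 8.75984
  stratum High: (1275/2550)²·115.0²/235 = 14.0691
V̂(ȳ_st) = 23.1382
SE(ȳ_st) = √23.1382 = 4.81022

SE(ȳ_st) ≈ 4.81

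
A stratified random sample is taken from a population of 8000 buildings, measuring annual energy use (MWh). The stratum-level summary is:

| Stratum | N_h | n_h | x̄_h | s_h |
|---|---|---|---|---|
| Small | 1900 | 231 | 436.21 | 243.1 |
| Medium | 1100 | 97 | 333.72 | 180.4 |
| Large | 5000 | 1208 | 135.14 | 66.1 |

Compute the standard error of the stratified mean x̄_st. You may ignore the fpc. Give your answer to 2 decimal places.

V̂(x̄_st) = Σ W_h² s_h²/n_h, with W_h = N_h/N and N = 8000:
  stratum Small: (1900/8000)²·243.1²/231 = 14.4306
  stratum Medium: (1100/8000)²·180.4²/97 = 6.34318
  stratum Large: (5000/8000)²·66.1²/1208 = 1.41285
V̂(x̄_st) = 22.1867
SE(x̄_st) = √22.1867 = 4.71027

SE(x̄_st) ≈ 4.71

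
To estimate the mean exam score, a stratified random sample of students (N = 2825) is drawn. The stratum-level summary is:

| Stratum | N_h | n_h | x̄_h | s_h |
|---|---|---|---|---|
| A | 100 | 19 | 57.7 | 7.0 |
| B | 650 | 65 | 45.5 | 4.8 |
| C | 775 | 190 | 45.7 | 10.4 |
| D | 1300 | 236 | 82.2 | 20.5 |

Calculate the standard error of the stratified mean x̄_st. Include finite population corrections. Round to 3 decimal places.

V̂(x̄_st) = Σ W_h² (1 − n_h/N_h) s_h²/n_h, with W_h = N_h/N and N = 2825:
  stratum A: (100/2825)²·(1 − 19/100)·7.0²/19 = 0.00261752
  stratum B: (650/2825)²·(1 − 65/650)·4.8²/65 = 0.0168889
  stratum C: (775/2825)²·(1 − 190/775)·10.4²/190 = 0.0323395
  stratum D: (1300/2825)²·(1 − 236/1300)·20.5²/236 = 0.308634
V̂(x̄_st) = 0.36048
SE(x̄_st) = √0.36048 = 0.6004

SE(x̄_st) ≈ 0.600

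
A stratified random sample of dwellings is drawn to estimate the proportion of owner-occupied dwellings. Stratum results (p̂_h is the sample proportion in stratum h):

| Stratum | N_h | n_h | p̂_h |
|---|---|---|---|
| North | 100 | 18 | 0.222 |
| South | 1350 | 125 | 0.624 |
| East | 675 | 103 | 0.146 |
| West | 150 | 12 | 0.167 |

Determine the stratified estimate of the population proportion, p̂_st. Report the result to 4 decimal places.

p̂_st ≈ 0.4344

N = 2275; stratum weights W_h = N_h/N.
p̂_st = Σ W_h p̂_h = (100·0.222 + 1350·0.624 + 675·0.146 + 150·0.167)/2275 = 0.43437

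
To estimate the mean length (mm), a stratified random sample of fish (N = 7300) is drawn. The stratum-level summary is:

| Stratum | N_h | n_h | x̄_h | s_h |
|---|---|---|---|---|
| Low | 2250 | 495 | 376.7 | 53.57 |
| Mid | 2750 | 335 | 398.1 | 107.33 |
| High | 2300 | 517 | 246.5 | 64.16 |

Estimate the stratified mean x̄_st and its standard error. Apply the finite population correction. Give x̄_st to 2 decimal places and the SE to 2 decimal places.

x̄_st = Σ W_h x̄_h = (2250·376.7 + 2750·398.1 + 2300·246.5)/7300 = 343.73973
V̂(x̄_st) = Σ W_h² (1 − n_h/N_h) s_h²/n_h, with W_h = N_h/N and N = 7300:
  stratum Low: (2250/7300)²·(1 − 495/2250)·53.57²/495 = 0.429588
  stratum Mid: (2750/7300)²·(1 − 335/2750)·107.33²/335 = 4.2855
  stratum High: (2300/7300)²·(1 − 517/2300)·64.16²/517 = 0.612734
V̂(x̄_st) = 5.32782
SE(x̄_st) = √5.32782 = 2.30821

x̄_st ≈ 343.74, SE ≈ 2.31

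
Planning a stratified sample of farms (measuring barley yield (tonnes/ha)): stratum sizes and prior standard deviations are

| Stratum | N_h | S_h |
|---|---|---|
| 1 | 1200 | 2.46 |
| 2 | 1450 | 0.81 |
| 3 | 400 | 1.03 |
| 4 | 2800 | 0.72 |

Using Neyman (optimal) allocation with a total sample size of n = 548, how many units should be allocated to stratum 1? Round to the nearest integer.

247

Neyman allocation: n_h = n · N_h S_h / Σ N_i S_i, with n = 548.
  stratum 1: N_h·S_h = 1200·2.46 = 2952.00
  stratum 2: N_h·S_h = 1450·0.81 = 1174.50
  stratum 3: N_h·S_h = 400·1.03 = 412.00
  stratum 4: N_h·S_h = 2800·0.72 = 2016.00
Σ N_h S_h = 6554.50
n for stratum 1 = 548·2952.00/6554.50 = 246.807 → 247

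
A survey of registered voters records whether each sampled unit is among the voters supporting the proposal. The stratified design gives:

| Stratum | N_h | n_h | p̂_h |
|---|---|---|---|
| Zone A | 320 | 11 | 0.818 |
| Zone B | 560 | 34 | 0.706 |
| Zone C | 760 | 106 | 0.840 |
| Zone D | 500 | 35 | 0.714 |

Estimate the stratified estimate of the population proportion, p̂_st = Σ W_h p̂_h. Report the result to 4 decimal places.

N = 2140; stratum weights W_h = N_h/N.
p̂_st = Σ W_h p̂_h = (320·0.818 + 560·0.706 + 760·0.840 + 500·0.714)/2140 = 0.77221

p̂_st ≈ 0.7722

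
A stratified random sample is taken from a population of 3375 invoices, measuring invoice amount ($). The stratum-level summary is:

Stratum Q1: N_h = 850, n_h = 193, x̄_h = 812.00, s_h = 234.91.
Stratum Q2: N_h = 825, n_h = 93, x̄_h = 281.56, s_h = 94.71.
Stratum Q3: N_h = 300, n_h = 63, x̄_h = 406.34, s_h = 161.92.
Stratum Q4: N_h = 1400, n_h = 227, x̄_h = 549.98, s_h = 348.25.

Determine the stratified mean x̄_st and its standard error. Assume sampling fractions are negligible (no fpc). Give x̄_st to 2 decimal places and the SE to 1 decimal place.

x̄_st ≈ 537.59, SE ≈ 10.9

x̄_st = Σ W_h x̄_h = (850·812.00 + 825·281.56 + 300·406.34 + 1400·549.98)/3375 = 537.58844
V̂(x̄_st) = Σ W_h² s_h²/n_h, with W_h = N_h/N and N = 3375:
  stratum Q1: (850/3375)²·234.91²/193 = 18.1358
  stratum Q2: (825/3375)²·94.71²/93 = 5.76327
  stratum Q3: (300/3375)²·161.92²/63 = 3.28818
  stratum Q4: (1400/3375)²·348.25²/227 = 91.9316
V̂(x̄_st) = 119.119
SE(x̄_st) = √119.119 = 10.9142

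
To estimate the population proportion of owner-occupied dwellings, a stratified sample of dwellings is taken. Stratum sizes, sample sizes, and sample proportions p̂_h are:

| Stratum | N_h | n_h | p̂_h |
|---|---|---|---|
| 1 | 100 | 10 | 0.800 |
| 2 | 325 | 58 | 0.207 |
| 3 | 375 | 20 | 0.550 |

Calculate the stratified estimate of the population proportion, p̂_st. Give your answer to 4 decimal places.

N = 800; stratum weights W_h = N_h/N.
p̂_st = Σ W_h p̂_h = (100·0.800 + 325·0.207 + 375·0.550)/800 = 0.44191

p̂_st ≈ 0.4419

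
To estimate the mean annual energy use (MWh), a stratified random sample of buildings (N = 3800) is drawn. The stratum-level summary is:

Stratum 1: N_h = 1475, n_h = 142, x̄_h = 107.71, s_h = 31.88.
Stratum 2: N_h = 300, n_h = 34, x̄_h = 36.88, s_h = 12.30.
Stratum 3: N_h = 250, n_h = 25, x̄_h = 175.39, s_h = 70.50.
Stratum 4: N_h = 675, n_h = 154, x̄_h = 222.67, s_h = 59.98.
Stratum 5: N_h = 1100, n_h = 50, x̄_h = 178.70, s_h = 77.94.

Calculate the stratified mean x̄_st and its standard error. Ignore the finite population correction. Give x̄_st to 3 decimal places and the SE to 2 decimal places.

x̄_st = Σ W_h x̄_h = (1475·107.71 + 300·36.88 + 250·175.39 + 675·222.67 + 1100·178.70)/3800 = 147.54105
V̂(x̄_st) = Σ W_h² s_h²/n_h, with W_h = N_h/N and N = 3800:
  stratum 1: (1475/3800)²·31.88²/142 = 1.07836
  stratum 2: (300/3800)²·12.30²/34 = 0.0277336
  stratum 3: (250/3800)²·70.50²/25 = 0.8605
  stratum 4: (675/3800)²·59.98²/154 = 0.73711
  stratum 5: (1100/3800)²·77.94²/50 = 10.1805
V̂(x̄_st) = 12.8842
SE(x̄_st) = √12.8842 = 3.58946

x̄_st ≈ 147.541, SE ≈ 3.59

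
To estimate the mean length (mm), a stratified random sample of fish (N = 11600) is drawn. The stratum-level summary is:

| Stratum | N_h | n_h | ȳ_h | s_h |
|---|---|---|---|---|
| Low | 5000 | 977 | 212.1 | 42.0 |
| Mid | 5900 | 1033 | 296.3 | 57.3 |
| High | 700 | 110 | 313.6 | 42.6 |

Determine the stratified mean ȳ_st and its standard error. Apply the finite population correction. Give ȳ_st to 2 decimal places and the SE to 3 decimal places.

ȳ_st = Σ W_h ȳ_h = (5000·212.1 + 5900·296.3 + 700·313.6)/11600 = 261.05086
V̂(ȳ_st) = Σ W_h² (1 − n_h/N_h) s_h²/n_h, with W_h = N_h/N and N = 11600:
  stratum Low: (5000/11600)²·(1 − 977/5000)·42.0²/977 = 0.269903
  stratum Mid: (5900/11600)²·(1 − 1033/5900)·57.3²/1033 = 0.678276
  stratum High: (700/11600)²·(1 − 110/700)·42.6²/110 = 0.0506361
V̂(ȳ_st) = 0.998815
SE(ȳ_st) = √0.998815 = 0.999407

ȳ_st ≈ 261.05, SE ≈ 0.999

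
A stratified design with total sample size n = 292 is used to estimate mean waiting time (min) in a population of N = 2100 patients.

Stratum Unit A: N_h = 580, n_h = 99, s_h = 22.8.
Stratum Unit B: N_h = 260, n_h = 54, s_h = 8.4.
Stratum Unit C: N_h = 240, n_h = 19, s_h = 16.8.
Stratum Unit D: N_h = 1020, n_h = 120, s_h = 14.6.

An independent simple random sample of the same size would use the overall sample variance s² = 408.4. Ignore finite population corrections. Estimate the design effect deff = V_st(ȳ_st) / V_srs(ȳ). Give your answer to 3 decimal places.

V̂(ȳ_st) = Σ W_h² s_h²/n_h, with W_h = N_h/N and N = 2100:
  stratum Unit A: (580/2100)²·22.8²/99 = 0.400546
  stratum Unit B: (260/2100)²·8.4²/54 = 0.0200296
  stratum Unit C: (240/2100)²·16.8²/19 = 0.194021
  stratum Unit D: (1020/2100)²·14.6²/120 = 0.41907
V_st = 1.03367
V_srs = s²/n = 408.4/292 = 1.39863
deff = V_st / V_srs = 1.03367/1.39863 = 0.7391

deff ≈ 0.739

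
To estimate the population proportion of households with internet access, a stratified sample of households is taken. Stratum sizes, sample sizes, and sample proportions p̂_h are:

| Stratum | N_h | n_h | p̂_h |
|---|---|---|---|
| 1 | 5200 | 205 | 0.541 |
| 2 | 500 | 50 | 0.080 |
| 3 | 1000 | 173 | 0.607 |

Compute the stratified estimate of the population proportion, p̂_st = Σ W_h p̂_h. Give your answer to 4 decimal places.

p̂_st ≈ 0.5164

N = 6700; stratum weights W_h = N_h/N.
p̂_st = Σ W_h p̂_h = (5200·0.541 + 500·0.080 + 1000·0.607)/6700 = 0.51645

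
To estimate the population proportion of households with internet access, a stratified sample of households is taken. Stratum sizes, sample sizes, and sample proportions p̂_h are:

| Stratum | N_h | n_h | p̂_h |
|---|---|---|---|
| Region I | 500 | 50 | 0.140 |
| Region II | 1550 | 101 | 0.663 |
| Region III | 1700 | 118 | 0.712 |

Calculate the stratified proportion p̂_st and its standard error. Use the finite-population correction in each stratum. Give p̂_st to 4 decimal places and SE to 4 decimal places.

N = 3750; stratum weights W_h = N_h/N.
p̂_st = Σ W_h p̂_h = (500·0.140 + 1550·0.663 + 1700·0.712)/3750 = 0.61548
V̂(p̂_st) = Σ W_h² (1 − n_h/N_h) p̂_h(1−p̂_h)/(n_h−1):
  stratum Region I: (500/3750)²·(1 − 50/500)·0.140·0.860/49 = 3.93143e-05
  stratum Region II: (1550/3750)²·(1 − 101/1550)·0.663·0.337/100 = 0.000356846
  stratum Region III: (1700/3750)²·(1 − 118/1700)·0.712·0.288/117 = 0.000335181
V̂(p̂_st) = 0.000731341; SE = √V̂ = 0.0270433

p̂_st ≈ 0.6155, SE ≈ 0.0270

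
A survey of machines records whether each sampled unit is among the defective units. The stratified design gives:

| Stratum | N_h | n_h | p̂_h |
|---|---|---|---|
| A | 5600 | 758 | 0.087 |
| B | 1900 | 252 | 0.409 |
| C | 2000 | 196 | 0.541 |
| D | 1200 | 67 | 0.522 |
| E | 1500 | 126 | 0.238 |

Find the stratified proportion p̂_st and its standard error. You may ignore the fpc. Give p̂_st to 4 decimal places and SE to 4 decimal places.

p̂_st ≈ 0.2729, SE ≈ 0.0118

N = 12200; stratum weights W_h = N_h/N.
p̂_st = Σ W_h p̂_h = (5600·0.087 + 1900·0.409 + 2000·0.541 + 1200·0.522 + 1500·0.238)/12200 = 0.27293
V̂(p̂_st) = Σ W_h² p̂_h(1−p̂_h)/(n_h−1):
  stratum A: (5600/12200)²·0.087·0.913/757 = 2.21081e-05
  stratum B: (1900/12200)²·0.409·0.591/251 = 2.33574e-05
  stratum C: (2000/12200)²·0.541·0.459/195 = 3.42228e-05
  stratum D: (1200/12200)²·0.522·0.478/66 = 3.65761e-05
  stratum E: (1500/12200)²·0.238·0.762/125 = 2.19323e-05
V̂(p̂_st) = 0.000138197; SE = √V̂ = 0.0117557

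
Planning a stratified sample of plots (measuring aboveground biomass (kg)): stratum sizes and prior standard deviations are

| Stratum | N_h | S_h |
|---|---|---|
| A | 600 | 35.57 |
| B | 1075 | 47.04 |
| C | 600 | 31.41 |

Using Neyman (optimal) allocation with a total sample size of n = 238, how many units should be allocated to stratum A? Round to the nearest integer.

Neyman allocation: n_h = n · N_h S_h / Σ N_i S_i, with n = 238.
  stratum A: N_h·S_h = 600·35.57 = 21342.00
  stratum B: N_h·S_h = 1075·47.04 = 50568.00
  stratum C: N_h·S_h = 600·31.41 = 18846.00
Σ N_h S_h = 90756.00
n for stratum A = 238·21342.00/90756.00 = 55.968 → 56

56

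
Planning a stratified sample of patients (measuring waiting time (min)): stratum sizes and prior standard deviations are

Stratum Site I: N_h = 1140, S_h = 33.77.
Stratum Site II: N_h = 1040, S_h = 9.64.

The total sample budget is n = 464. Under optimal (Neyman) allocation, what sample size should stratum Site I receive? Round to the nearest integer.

368

Neyman allocation: n_h = n · N_h S_h / Σ N_i S_i, with n = 464.
  stratum Site I: N_h·S_h = 1140·33.77 = 38497.80
  stratum Site II: N_h·S_h = 1040·9.64 = 10025.60
Σ N_h S_h = 48523.40
n for stratum Site I = 464·38497.80/48523.40 = 368.131 → 368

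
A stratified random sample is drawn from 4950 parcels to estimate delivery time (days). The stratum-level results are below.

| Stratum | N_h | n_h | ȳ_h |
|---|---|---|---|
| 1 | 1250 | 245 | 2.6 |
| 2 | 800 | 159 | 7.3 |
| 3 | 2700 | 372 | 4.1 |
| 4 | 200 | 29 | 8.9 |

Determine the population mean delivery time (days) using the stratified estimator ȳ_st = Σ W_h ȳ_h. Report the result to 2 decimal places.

N = Σ N_h = 4950. Stratum weights W_h = N_h/N.
ȳ_st = (1250·2.6 + 800·7.3 + 2700·4.1 + 200·8.9) / 4950 = 4.4323

ȳ_st ≈ 4.43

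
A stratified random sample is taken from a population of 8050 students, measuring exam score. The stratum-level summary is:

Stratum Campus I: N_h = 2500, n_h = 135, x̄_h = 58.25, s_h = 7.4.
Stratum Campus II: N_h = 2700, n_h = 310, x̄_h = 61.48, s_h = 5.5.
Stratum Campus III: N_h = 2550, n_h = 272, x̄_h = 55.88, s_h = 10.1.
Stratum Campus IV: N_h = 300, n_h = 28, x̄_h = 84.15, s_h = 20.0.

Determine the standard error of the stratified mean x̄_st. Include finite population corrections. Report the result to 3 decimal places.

SE(x̄_st) ≈ 0.314

V̂(x̄_st) = Σ W_h² (1 − n_h/N_h) s_h²/n_h, with W_h = N_h/N and N = 8050:
  stratum Campus I: (2500/8050)²·(1 − 135/2500)·7.4²/135 = 0.0370091
  stratum Campus II: (2700/8050)²·(1 − 310/2700)·5.5²/310 = 0.00971703
  stratum Campus III: (2550/8050)²·(1 − 272/2550)·10.1²/272 = 0.0336183
  stratum Campus IV: (300/8050)²·(1 − 28/300)·20.0²/28 = 0.0179887
V̂(x̄_st) = 0.0983332
SE(x̄_st) = √0.0983332 = 0.313581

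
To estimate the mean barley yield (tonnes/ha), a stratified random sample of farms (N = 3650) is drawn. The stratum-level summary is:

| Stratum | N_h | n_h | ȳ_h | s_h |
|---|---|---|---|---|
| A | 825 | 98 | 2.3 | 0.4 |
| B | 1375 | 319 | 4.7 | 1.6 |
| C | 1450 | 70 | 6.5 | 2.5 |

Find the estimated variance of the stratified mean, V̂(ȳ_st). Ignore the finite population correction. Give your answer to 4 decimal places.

V̂(ȳ_st) = Σ W_h² s_h²/n_h, with W_h = N_h/N and N = 3650:
  stratum A: (825/3650)²·0.4²/98 = 8.34096e-05
  stratum B: (1375/3650)²·1.6²/319 = 0.00113886
  stratum C: (1450/3650)²·2.5²/70 = 0.0140907
V̂(ȳ_st) = 0.015313

V̂(ȳ_st) ≈ 0.0153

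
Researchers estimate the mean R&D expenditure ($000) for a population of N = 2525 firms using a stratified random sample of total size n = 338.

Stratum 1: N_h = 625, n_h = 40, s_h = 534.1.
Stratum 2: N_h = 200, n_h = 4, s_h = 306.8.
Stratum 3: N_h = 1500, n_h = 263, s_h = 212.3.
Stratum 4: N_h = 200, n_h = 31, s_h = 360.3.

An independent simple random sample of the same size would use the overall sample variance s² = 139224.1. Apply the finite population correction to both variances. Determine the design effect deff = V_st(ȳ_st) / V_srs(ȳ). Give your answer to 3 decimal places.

V̂(ȳ_st) = Σ W_h² (1 − n_h/N_h) s_h²/n_h, with W_h = N_h/N and N = 2525:
  stratum 1: (625/2525)²·(1 − 40/625)·534.1²/40 = 408.976
  stratum 2: (200/2525)²·(1 − 4/200)·306.8²/4 = 144.682
  stratum 3: (1500/2525)²·(1 − 263/1500)·212.3²/263 = 49.8749
  stratum 4: (200/2525)²·(1 − 31/200)·360.3²/31 = 22.2004
V_st = 625.734
V_srs = (1 − 338/2525)·139224.1/338 = 356.767
deff = V_st / V_srs = 625.734/356.767 = 1.7539

deff ≈ 1.754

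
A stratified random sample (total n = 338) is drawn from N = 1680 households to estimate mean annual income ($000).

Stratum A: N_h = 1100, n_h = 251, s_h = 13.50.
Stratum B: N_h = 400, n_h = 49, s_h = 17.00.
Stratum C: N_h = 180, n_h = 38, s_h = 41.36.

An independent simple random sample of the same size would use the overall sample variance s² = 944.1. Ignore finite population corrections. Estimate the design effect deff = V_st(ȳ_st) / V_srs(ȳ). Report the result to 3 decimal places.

deff ≈ 0.416

V̂(ȳ_st) = Σ W_h² s_h²/n_h, with W_h = N_h/N and N = 1680:
  stratum A: (1100/1680)²·13.50²/251 = 0.311287
  stratum B: (400/1680)²·17.00²/49 = 0.334351
  stratum C: (180/1680)²·41.36²/38 = 0.516778
V_st = 1.16242
V_srs = s²/n = 944.1/338 = 2.7932
deff = V_st / V_srs = 1.16242/2.7932 = 0.4162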